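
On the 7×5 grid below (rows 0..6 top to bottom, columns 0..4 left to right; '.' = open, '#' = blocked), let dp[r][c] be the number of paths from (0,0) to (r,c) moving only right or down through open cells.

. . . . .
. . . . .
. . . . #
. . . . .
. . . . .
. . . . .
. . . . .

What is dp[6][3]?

r\c   0   1   2   3   4
  0   1   1   1   1   1
  1   1   2   3   4   5
  2   1   3   6  10   0
  3   1   4  10  20  20
  4   1   5  15  35  55
  5   1   6  21  56 111
  6   1   7  28  84 195

84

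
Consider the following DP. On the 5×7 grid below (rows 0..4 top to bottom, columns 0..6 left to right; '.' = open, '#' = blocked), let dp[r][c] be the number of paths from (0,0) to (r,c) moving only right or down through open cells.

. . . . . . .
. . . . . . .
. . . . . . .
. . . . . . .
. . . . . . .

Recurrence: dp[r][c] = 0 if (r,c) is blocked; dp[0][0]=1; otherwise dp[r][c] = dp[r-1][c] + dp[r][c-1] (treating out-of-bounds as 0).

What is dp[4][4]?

70

r\c   0   1   2   3   4   5   6
  0   1   1   1   1   1   1   1
  1   1   2   3   4   5   6   7
  2   1   3   6  10  15  21  28
  3   1   4  10  20  35  56  84
  4   1   5  15  35  70 126 210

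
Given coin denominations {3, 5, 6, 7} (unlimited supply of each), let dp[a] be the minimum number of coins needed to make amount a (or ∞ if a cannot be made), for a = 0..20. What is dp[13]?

2

 a  0  1  2  3  4  5  6  7  8  9 10 11 12 13 14 15 16 17 18 19 20
dp  0  -  -  1  -  1  1  1  2  2  2  2  2  2  2  3  3  3  3  3  3
(- denotes ∞ / unreachable)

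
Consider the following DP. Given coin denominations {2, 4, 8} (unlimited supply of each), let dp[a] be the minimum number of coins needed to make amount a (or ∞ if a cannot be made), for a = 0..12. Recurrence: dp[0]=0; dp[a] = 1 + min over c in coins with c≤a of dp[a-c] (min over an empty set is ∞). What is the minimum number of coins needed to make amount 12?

 a  0  1  2  3  4  5  6  7  8  9 10 11 12
dp  0  -  1  -  1  -  2  -  1  -  2  -  2
(- denotes ∞ / unreachable)

2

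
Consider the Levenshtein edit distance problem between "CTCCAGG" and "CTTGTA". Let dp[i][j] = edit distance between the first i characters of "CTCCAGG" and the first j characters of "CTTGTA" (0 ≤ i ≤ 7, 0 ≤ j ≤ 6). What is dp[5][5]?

3

   ''  C  T  T  G  T  A
''  0  1  2  3  4  5  6
 C  1  0  1  2  3  4  5
 T  2  1  0  1  2  3  4
 C  3  2  1  1  2  3  4
 C  4  3  2  2  2  3  4
 A  5  4  3  3  3  3  3
 G  6  5  4  4  3  4  4
 G  7  6  5  5  4  4  5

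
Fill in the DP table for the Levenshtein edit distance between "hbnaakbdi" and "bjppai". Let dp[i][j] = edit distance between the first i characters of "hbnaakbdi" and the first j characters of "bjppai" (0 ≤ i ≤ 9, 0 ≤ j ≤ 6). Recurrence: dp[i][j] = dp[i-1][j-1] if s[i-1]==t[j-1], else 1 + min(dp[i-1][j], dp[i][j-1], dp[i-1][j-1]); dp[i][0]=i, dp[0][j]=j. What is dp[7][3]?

   ''  b  j  p  p  a  i
''  0  1  2  3  4  5  6
 h  1  1  2  3  4  5  6
 b  2  1  2  3  4  5  6
 n  3  2  2  3  4  5  6
 a  4  3  3  3  4  4  5
 a  5  4  4  4  4  4  5
 k  6  5  5  5  5  5  5
 b  7  6  6  6  6  6  6
 d  8  7  7  7  7  7  7
 i  9  8  8  8  8  8  7

6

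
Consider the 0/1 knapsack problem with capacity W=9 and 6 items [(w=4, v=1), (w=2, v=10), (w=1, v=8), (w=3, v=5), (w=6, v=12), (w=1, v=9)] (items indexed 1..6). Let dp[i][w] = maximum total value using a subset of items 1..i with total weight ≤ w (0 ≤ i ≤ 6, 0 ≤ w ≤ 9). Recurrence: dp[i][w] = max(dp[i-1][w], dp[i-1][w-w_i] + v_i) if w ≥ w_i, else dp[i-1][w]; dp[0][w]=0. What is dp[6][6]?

27

i\w   0   1   2   3   4   5   6   7   8   9
  0   0   0   0   0   0   0   0   0   0   0
  1   0   0   0   0   1   1   1   1   1   1
  2   0   0  10  10  10  10  11  11  11  11
  3   0   8  10  18  18  18  18  19  19  19
  4   0   8  10  18  18  18  23  23  23  23
  5   0   8  10  18  18  18  23  23  23  30
  6   0   9  17  19  27  27  27  32  32  32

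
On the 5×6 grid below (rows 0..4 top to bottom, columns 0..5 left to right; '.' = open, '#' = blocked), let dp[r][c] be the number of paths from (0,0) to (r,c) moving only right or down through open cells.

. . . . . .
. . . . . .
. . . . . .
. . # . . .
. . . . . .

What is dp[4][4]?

40

r\c   0   1   2   3   4   5
  0   1   1   1   1   1   1
  1   1   2   3   4   5   6
  2   1   3   6  10  15  21
  3   1   4   0  10  25  46
  4   1   5   5  15  40  86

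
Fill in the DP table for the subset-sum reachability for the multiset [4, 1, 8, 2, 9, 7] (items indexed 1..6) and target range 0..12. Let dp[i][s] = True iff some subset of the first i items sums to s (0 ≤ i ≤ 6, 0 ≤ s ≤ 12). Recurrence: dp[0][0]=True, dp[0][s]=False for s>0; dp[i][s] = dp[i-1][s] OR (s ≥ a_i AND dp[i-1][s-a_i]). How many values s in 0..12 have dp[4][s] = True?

i\s   0   1   2   3   4   5   6   7   8   9  10  11  12
  0   T   F   F   F   F   F   F   F   F   F   F   F   F
  1   T   F   F   F   T   F   F   F   F   F   F   F   F
  2   T   T   F   F   T   T   F   F   F   F   F   F   F
  3   T   T   F   F   T   T   F   F   T   T   F   F   T
  4   T   T   T   T   T   T   T   T   T   T   T   T   T
  5   T   T   T   T   T   T   T   T   T   T   T   T   T
  6   T   T   T   T   T   T   T   T   T   T   T   T   T

13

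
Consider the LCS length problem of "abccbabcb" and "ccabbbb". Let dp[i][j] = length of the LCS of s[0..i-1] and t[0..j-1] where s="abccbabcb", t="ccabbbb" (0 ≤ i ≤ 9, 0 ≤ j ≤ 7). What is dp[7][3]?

   ''  c  c  a  b  b  b  b
''  0  0  0  0  0  0  0  0
 a  0  0  0  1  1  1  1  1
 b  0  0  0  1  2  2  2  2
 c  0  1  1  1  2  2  2  2
 c  0  1  2  2  2  2  2  2
 b  0  1  2  2  3  3  3  3
 a  0  1  2  3  3  3  3  3
 b  0  1  2  3  4  4  4  4
 c  0  1  2  3  4  4  4  4
 b  0  1  2  3  4  5  5  5

3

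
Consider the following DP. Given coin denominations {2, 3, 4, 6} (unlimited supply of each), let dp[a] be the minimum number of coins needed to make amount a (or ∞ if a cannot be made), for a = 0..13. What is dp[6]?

1

 a  0  1  2  3  4  5  6  7  8  9 10 11 12 13
dp  0  -  1  1  1  2  1  2  2  2  2  3  2  3
(- denotes ∞ / unreachable)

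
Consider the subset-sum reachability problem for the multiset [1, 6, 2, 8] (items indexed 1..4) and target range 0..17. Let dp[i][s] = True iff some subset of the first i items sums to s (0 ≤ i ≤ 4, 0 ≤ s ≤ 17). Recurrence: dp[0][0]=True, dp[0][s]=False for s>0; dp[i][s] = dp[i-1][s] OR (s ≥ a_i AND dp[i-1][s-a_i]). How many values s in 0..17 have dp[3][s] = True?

i\s   0   1   2   3   4   5   6   7   8   9  10  11  12  13  14  15  16  17
  0   T   F   F   F   F   F   F   F   F   F   F   F   F   F   F   F   F   F
  1   T   T   F   F   F   F   F   F   F   F   F   F   F   F   F   F   F   F
  2   T   T   F   F   F   F   T   T   F   F   F   F   F   F   F   F   F   F
  3   T   T   T   T   F   F   T   T   T   T   F   F   F   F   F   F   F   F
  4   T   T   T   T   F   F   T   T   T   T   T   T   F   F   T   T   T   T

8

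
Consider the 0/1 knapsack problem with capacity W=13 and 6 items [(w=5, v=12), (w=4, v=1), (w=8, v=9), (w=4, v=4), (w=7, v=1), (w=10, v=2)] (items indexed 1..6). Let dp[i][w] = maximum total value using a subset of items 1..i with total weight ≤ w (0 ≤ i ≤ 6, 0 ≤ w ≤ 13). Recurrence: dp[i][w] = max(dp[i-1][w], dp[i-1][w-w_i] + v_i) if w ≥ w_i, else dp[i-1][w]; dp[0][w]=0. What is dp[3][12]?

13

i\w   0   1   2   3   4   5   6   7   8   9  10  11  12  13
  0   0   0   0   0   0   0   0   0   0   0   0   0   0   0
  1   0   0   0   0   0  12  12  12  12  12  12  12  12  12
  2   0   0   0   0   1  12  12  12  12  13  13  13  13  13
  3   0   0   0   0   1  12  12  12  12  13  13  13  13  21
  4   0   0   0   0   4  12  12  12  12  16  16  16  16  21
  5   0   0   0   0   4  12  12  12  12  16  16  16  16  21
  6   0   0   0   0   4  12  12  12  12  16  16  16  16  21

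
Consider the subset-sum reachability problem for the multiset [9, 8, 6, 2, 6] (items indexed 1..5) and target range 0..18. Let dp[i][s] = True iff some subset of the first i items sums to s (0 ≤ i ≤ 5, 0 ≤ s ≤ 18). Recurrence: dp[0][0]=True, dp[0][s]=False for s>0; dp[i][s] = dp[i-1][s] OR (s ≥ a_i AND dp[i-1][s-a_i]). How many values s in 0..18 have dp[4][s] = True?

i\s   0   1   2   3   4   5   6   7   8   9  10  11  12  13  14  15  16  17  18
  0   T   F   F   F   F   F   F   F   F   F   F   F   F   F   F   F   F   F   F
  1   T   F   F   F   F   F   F   F   F   T   F   F   F   F   F   F   F   F   F
  2   T   F   F   F   F   F   F   F   T   T   F   F   F   F   F   F   F   T   F
  3   T   F   F   F   F   F   T   F   T   T   F   F   F   F   T   T   F   T   F
  4   T   F   T   F   F   F   T   F   T   T   T   T   F   F   T   T   T   T   F
  5   T   F   T   F   F   F   T   F   T   T   T   T   T   F   T   T   T   T   F

11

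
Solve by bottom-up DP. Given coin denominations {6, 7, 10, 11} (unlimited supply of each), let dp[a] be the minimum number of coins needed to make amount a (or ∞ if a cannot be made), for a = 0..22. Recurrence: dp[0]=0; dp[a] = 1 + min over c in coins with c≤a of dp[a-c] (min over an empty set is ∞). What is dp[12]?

2

 a  0  1  2  3  4  5  6  7  8  9 10 11 12 13 14 15 16 17 18 19 20 21 22
dp  0  -  -  -  -  -  1  1  -  -  1  1  2  2  2  -  2  2  2  3  2  2  2
(- denotes ∞ / unreachable)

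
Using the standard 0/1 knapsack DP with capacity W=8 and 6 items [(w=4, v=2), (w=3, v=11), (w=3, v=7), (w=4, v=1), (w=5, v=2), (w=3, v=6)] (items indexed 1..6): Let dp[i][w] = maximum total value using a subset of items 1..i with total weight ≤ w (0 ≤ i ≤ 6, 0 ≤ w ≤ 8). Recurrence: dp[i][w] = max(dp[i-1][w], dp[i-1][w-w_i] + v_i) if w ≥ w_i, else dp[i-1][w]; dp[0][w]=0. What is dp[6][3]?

11

i\w   0   1   2   3   4   5   6   7   8
  0   0   0   0   0   0   0   0   0   0
  1   0   0   0   0   2   2   2   2   2
  2   0   0   0  11  11  11  11  13  13
  3   0   0   0  11  11  11  18  18  18
  4   0   0   0  11  11  11  18  18  18
  5   0   0   0  11  11  11  18  18  18
  6   0   0   0  11  11  11  18  18  18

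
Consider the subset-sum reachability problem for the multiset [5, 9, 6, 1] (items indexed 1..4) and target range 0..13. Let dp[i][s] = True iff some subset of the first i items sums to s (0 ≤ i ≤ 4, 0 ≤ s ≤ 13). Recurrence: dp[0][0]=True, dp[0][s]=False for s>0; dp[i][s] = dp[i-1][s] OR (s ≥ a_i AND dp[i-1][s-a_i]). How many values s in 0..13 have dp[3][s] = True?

i\s   0   1   2   3   4   5   6   7   8   9  10  11  12  13
  0   T   F   F   F   F   F   F   F   F   F   F   F   F   F
  1   T   F   F   F   F   T   F   F   F   F   F   F   F   F
  2   T   F   F   F   F   T   F   F   F   T   F   F   F   F
  3   T   F   F   F   F   T   T   F   F   T   F   T   F   F
  4   T   T   F   F   F   T   T   T   F   T   T   T   T   F

5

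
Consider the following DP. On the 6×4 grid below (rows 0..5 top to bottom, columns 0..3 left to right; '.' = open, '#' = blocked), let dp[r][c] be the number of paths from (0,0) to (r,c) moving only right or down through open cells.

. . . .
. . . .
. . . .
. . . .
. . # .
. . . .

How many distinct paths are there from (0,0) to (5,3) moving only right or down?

r\c   0   1   2   3
  0   1   1   1   1
  1   1   2   3   4
  2   1   3   6  10
  3   1   4  10  20
  4   1   5   0  20
  5   1   6   6  26

26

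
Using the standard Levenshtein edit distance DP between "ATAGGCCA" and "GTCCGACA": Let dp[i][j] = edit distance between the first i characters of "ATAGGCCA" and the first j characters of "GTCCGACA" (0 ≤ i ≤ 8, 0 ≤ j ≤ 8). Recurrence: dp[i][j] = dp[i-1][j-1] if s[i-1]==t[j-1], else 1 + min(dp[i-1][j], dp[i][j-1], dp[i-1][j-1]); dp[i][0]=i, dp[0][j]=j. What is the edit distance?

   ''  G  T  C  C  G  A  C  A
''  0  1  2  3  4  5  6  7  8
 A  1  1  2  3  4  5  5  6  7
 T  2  2  1  2  3  4  5  6  7
 A  3  3  2  2  3  4  4  5  6
 G  4  3  3  3  3  3  4  5  6
 G  5  4  4  4  4  3  4  5  6
 C  6  5  5  4  4  4  4  4  5
 C  7  6  6  5  4  5  5  4  5
 A  8  7  7  6  5  5  5  5  4

4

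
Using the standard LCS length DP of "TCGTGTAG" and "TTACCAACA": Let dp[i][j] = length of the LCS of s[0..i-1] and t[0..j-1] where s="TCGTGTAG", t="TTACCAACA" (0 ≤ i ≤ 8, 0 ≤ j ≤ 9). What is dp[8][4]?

   ''  T  T  A  C  C  A  A  C  A
''  0  0  0  0  0  0  0  0  0  0
 T  0  1  1  1  1  1  1  1  1  1
 C  0  1  1  1  2  2  2  2  2  2
 G  0  1  1  1  2  2  2  2  2  2
 T  0  1  2  2  2  2  2  2  2  2
 G  0  1  2  2  2  2  2  2  2  2
 T  0  1  2  2  2  2  2  2  2  2
 A  0  1  2  3  3  3  3  3  3  3
 G  0  1  2  3  3  3  3  3  3  3

3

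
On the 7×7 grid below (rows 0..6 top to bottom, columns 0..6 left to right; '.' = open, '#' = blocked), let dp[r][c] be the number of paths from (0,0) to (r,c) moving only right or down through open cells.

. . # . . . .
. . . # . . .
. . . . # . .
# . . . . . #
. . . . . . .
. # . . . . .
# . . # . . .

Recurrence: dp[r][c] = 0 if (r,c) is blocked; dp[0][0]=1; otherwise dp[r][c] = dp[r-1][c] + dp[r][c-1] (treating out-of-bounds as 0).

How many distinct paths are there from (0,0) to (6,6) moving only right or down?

r\c   0   1   2   3   4   5   6
  0   1   1   0   0   0   0   0
  1   1   2   2   0   0   0   0
  2   1   3   5   5   0   0   0
  3   0   3   8  13  13  13   0
  4   0   3  11  24  37  50  50
  5   0   0  11  35  72 122 172
  6   0   0  11   0  72 194 366

366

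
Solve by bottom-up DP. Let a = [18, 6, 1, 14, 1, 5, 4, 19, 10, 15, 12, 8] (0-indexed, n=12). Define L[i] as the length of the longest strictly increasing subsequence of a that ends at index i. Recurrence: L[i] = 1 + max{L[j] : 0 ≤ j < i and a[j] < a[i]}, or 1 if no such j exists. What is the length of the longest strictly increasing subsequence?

   i    0    1    2    3    4    5    6    7    8    9   10   11
a[i]   18    6    1   14    1    5    4   19   10   15   12    8
L[i]    1    1    1    2    1    2    2    3    3    4    4    3

4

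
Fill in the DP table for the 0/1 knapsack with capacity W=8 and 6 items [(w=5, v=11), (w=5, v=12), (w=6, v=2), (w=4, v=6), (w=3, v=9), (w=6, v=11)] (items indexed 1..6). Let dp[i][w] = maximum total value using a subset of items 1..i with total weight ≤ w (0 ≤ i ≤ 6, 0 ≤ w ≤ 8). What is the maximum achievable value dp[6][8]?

i\w   0   1   2   3   4   5   6   7   8
  0   0   0   0   0   0   0   0   0   0
  1   0   0   0   0   0  11  11  11  11
  2   0   0   0   0   0  12  12  12  12
  3   0   0   0   0   0  12  12  12  12
  4   0   0   0   0   6  12  12  12  12
  5   0   0   0   9   9  12  12  15  21
  6   0   0   0   9   9  12  12  15  21

21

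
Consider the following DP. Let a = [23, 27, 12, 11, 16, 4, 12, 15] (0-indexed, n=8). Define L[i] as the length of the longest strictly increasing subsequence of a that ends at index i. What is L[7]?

3

   i    0    1    2    3    4    5    6    7
a[i]   23   27   12   11   16    4   12   15
L[i]    1    2    1    1    2    1    2    3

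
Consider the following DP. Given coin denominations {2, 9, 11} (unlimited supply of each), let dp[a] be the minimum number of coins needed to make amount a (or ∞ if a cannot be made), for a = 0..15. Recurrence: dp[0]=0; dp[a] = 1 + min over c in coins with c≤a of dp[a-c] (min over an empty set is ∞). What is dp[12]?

 a  0  1  2  3  4  5  6  7  8  9 10 11 12 13 14 15
dp  0  -  1  -  2  -  3  -  4  1  5  1  6  2  7  3
(- denotes ∞ / unreachable)

6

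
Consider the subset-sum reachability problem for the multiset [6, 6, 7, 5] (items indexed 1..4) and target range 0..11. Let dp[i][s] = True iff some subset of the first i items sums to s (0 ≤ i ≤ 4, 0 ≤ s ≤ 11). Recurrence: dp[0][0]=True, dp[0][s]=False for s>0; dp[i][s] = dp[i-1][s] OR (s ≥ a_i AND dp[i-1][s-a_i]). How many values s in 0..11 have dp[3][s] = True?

i\s   0   1   2   3   4   5   6   7   8   9  10  11
  0   T   F   F   F   F   F   F   F   F   F   F   F
  1   T   F   F   F   F   F   T   F   F   F   F   F
  2   T   F   F   F   F   F   T   F   F   F   F   F
  3   T   F   F   F   F   F   T   T   F   F   F   F
  4   T   F   F   F   F   T   T   T   F   F   F   T

3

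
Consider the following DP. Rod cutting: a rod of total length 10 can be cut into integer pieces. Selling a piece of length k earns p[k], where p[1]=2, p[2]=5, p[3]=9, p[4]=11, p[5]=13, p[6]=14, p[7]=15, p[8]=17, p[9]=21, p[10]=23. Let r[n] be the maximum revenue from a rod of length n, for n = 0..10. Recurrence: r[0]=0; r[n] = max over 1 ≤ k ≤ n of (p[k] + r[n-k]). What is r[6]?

18

   n    0    1    2    3    4    5    6    7    8    9   10
r[n]    0    2    5    9   11   14   18   20   23   27   29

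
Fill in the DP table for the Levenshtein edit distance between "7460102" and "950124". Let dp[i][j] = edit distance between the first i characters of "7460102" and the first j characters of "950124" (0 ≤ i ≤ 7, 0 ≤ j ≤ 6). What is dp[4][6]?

   ''  9  5  0  1  2  4
''  0  1  2  3  4  5  6
 7  1  1  2  3  4  5  6
 4  2  2  2  3  4  5  5
 6  3  3  3  3  4  5  6
 0  4  4  4  3  4  5  6
 1  5  5  5  4  3  4  5
 0  6  6  6  5  4  4  5
 2  7  7  7  6  5  4  5

6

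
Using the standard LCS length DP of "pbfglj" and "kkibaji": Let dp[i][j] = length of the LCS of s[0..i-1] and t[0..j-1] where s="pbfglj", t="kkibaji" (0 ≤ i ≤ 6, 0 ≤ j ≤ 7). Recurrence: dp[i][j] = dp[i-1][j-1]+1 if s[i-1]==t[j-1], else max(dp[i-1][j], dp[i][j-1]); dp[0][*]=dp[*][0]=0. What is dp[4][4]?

1

   ''  k  k  i  b  a  j  i
''  0  0  0  0  0  0  0  0
 p  0  0  0  0  0  0  0  0
 b  0  0  0  0  1  1  1  1
 f  0  0  0  0  1  1  1  1
 g  0  0  0  0  1  1  1  1
 l  0  0  0  0  1  1  1  1
 j  0  0  0  0  1  1  2  2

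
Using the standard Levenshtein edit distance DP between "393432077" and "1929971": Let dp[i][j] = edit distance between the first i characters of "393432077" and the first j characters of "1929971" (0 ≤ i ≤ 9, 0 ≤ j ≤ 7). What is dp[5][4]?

4

   ''  1  9  2  9  9  7  1
''  0  1  2  3  4  5  6  7
 3  1  1  2  3  4  5  6  7
 9  2  2  1  2  3  4  5  6
 3  3  3  2  2  3  4  5  6
 4  4  4  3  3  3  4  5  6
 3  5  5  4  4  4  4  5  6
 2  6  6  5  4  5  5  5  6
 0  7  7  6  5  5  6  6  6
 7  8  8  7  6  6  6  6  7
 7  9  9  8  7  7  7  6  7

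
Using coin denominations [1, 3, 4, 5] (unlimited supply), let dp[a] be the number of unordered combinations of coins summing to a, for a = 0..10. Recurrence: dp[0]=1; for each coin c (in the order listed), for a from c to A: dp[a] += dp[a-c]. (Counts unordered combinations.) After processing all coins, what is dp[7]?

6

after  coin     0     1     2     3     4     5     6     7     8     9    10
          1     1     1     1     1     1     1     1     1     1     1     1
          3     1     1     1     2     2     2     3     3     3     4     4
          4     1     1     1     2     3     3     4     5     6     7     8
          5     1     1     1     2     3     4     5     6     8    10    12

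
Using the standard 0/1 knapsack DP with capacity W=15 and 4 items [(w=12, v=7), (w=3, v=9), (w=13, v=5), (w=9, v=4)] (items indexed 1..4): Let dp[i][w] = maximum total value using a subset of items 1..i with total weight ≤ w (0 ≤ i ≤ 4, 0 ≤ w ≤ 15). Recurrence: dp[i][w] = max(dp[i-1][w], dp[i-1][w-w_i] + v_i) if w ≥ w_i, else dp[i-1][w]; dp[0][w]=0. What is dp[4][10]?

i\w   0   1   2   3   4   5   6   7   8   9  10  11  12  13  14  15
  0   0   0   0   0   0   0   0   0   0   0   0   0   0   0   0   0
  1   0   0   0   0   0   0   0   0   0   0   0   0   7   7   7   7
  2   0   0   0   9   9   9   9   9   9   9   9   9   9   9   9  16
  3   0   0   0   9   9   9   9   9   9   9   9   9   9   9   9  16
  4   0   0   0   9   9   9   9   9   9   9   9   9  13  13  13  16

9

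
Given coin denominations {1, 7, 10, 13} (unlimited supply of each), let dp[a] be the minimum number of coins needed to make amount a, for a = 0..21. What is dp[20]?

 a  0  1  2  3  4  5  6  7  8  9 10 11 12 13 14 15 16 17 18 19 20 21
dp  0  1  2  3  4  5  6  1  2  3  1  2  3  1  2  3  4  2  3  4  2  3

2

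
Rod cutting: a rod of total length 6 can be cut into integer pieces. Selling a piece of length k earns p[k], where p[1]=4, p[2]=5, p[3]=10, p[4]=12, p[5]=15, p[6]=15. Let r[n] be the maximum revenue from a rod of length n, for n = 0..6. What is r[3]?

12

   n    0    1    2    3    4    5    6
r[n]    0    4    8   12   16   20   24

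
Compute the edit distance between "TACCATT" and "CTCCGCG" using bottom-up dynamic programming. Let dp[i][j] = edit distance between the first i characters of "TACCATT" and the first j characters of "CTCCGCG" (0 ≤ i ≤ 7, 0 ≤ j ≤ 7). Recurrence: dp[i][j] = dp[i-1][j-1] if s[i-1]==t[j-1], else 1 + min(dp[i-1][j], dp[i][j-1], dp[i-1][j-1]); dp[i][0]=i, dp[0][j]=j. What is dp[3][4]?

   ''  C  T  C  C  G  C  G
''  0  1  2  3  4  5  6  7
 T  1  1  1  2  3  4  5  6
 A  2  2  2  2  3  4  5  6
 C  3  2  3  2  2  3  4  5
 C  4  3  3  3  2  3  3  4
 A  5  4  4  4  3  3  4  4
 T  6  5  4  5  4  4  4  5
 T  7  6  5  5  5  5  5  5

2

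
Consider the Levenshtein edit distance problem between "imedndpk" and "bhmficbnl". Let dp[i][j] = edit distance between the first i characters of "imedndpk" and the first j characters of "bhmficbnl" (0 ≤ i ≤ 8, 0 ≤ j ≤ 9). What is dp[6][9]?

7

   ''  b  h  m  f  i  c  b  n  l
''  0  1  2  3  4  5  6  7  8  9
 i  1  1  2  3  4  4  5  6  7  8
 m  2  2  2  2  3  4  5  6  7  8
 e  3  3  3  3  3  4  5  6  7  8
 d  4  4  4  4  4  4  5  6  7  8
 n  5  5  5  5  5  5  5  6  6  7
 d  6  6  6  6  6  6  6  6  7  7
 p  7  7  7  7  7  7  7  7  7  8
 k  8  8  8  8  8  8  8  8  8  8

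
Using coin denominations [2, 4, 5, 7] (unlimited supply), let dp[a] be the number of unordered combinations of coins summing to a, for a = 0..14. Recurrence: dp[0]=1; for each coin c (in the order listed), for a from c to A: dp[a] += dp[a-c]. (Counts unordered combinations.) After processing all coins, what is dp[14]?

8

after  coin     0     1     2     3     4     5     6     7     8     9    10    11    12    13    14
          2     1     0     1     0     1     0     1     0     1     0     1     0     1     0     1
          4     1     0     1     0     2     0     2     0     3     0     3     0     4     0     4
          5     1     0     1     0     2     1     2     1     3     2     4     2     5     3     6
          7     1     0     1     0     2     1     2     2     3     3     4     4     6     5     8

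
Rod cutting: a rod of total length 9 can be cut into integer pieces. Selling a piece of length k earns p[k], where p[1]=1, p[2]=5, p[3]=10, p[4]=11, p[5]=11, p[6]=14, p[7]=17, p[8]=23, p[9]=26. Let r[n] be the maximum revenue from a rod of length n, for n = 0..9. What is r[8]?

25

   n    0    1    2    3    4    5    6    7    8    9
r[n]    0    1    5   10   11   15   20   21   25   30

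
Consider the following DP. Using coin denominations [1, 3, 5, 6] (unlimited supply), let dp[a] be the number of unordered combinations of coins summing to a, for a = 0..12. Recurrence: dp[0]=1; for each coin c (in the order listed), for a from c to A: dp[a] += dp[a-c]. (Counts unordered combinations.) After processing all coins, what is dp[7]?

after  coin     0     1     2     3     4     5     6     7     8     9    10    11    12
          1     1     1     1     1     1     1     1     1     1     1     1     1     1
          3     1     1     1     2     2     2     3     3     3     4     4     4     5
          5     1     1     1     2     2     3     4     4     5     6     7     8     9
          6     1     1     1     2     2     3     5     5     6     8     9    11    14

5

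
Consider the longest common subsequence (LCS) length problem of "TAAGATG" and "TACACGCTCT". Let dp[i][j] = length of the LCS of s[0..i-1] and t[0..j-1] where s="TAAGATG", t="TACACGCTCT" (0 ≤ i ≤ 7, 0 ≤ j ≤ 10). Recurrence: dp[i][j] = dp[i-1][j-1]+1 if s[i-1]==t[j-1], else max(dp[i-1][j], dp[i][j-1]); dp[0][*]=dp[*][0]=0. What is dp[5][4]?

3

   ''  T  A  C  A  C  G  C  T  C  T
''  0  0  0  0  0  0  0  0  0  0  0
 T  0  1  1  1  1  1  1  1  1  1  1
 A  0  1  2  2  2  2  2  2  2  2  2
 A  0  1  2  2  3  3  3  3  3  3  3
 G  0  1  2  2  3  3  4  4  4  4  4
 A  0  1  2  2  3  3  4  4  4  4  4
 T  0  1  2  2  3  3  4  4  5  5  5
 G  0  1  2  2  3  3  4  4  5  5  5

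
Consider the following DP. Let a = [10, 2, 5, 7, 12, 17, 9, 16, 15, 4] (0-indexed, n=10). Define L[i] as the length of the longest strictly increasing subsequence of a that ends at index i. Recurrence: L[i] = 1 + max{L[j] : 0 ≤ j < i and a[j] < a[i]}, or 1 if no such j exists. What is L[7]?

   i    0    1    2    3    4    5    6    7    8    9
a[i]   10    2    5    7   12   17    9   16   15    4
L[i]    1    1    2    3    4    5    4    5    5    2

5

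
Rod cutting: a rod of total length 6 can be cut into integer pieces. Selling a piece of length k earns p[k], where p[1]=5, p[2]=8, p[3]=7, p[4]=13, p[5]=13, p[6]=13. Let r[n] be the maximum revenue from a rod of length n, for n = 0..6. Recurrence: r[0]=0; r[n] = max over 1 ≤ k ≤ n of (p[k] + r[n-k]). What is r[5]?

   n    0    1    2    3    4    5    6
r[n]    0    5   10   15   20   25   30

25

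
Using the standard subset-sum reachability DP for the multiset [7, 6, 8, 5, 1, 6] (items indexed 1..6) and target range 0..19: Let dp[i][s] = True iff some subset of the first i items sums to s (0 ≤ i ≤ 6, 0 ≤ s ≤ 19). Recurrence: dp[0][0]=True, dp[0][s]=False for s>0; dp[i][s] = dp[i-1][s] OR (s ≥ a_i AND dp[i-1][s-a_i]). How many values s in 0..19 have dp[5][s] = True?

15

i\s   0   1   2   3   4   5   6   7   8   9  10  11  12  13  14  15  16  17  18  19
  0   T   F   F   F   F   F   F   F   F   F   F   F   F   F   F   F   F   F   F   F
  1   T   F   F   F   F   F   F   T   F   F   F   F   F   F   F   F   F   F   F   F
  2   T   F   F   F   F   F   T   T   F   F   F   F   F   T   F   F   F   F   F   F
  3   T   F   F   F   F   F   T   T   T   F   F   F   F   T   T   T   F   F   F   F
  4   T   F   F   F   F   T   T   T   T   F   F   T   T   T   T   T   F   F   T   T
  5   T   T   F   F   F   T   T   T   T   T   F   T   T   T   T   T   T   F   T   T
  6   T   T   F   F   F   T   T   T   T   T   F   T   T   T   T   T   T   T   T   T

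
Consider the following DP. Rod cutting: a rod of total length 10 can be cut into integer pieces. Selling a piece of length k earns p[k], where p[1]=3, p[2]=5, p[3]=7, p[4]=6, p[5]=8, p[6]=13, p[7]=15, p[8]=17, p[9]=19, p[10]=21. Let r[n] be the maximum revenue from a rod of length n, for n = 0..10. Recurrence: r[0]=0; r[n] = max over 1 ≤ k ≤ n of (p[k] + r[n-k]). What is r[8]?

   n    0    1    2    3    4    5    6    7    8    9   10
r[n]    0    3    6    9   12   15   18   21   24   27   30

24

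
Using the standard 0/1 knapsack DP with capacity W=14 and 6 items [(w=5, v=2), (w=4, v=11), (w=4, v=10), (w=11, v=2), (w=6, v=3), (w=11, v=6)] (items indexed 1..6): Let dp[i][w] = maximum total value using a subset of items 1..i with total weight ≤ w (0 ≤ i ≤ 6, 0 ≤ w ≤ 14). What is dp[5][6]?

11

i\w   0   1   2   3   4   5   6   7   8   9  10  11  12  13  14
  0   0   0   0   0   0   0   0   0   0   0   0   0   0   0   0
  1   0   0   0   0   0   2   2   2   2   2   2   2   2   2   2
  2   0   0   0   0  11  11  11  11  11  13  13  13  13  13  13
  3   0   0   0   0  11  11  11  11  21  21  21  21  21  23  23
  4   0   0   0   0  11  11  11  11  21  21  21  21  21  23  23
  5   0   0   0   0  11  11  11  11  21  21  21  21  21  23  24
  6   0   0   0   0  11  11  11  11  21  21  21  21  21  23  24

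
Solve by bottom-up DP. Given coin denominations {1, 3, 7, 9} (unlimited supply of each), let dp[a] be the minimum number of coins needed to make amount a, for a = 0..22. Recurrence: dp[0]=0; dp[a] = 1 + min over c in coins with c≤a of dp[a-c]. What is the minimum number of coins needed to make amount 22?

 a  0  1  2  3  4  5  6  7  8  9 10 11 12 13 14 15 16 17 18 19 20 21 22
dp  0  1  2  1  2  3  2  1  2  1  2  3  2  3  2  3  2  3  2  3  4  3  4

4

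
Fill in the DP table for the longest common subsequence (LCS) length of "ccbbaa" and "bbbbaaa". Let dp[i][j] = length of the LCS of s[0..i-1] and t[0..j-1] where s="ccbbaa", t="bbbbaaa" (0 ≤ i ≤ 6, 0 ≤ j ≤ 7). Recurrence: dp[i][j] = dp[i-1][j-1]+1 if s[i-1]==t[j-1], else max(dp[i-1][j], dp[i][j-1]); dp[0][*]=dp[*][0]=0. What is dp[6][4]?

2

   ''  b  b  b  b  a  a  a
''  0  0  0  0  0  0  0  0
 c  0  0  0  0  0  0  0  0
 c  0  0  0  0  0  0  0  0
 b  0  1  1  1  1  1  1  1
 b  0  1  2  2  2  2  2  2
 a  0  1  2  2  2  3  3  3
 a  0  1  2  2  2  3  4  4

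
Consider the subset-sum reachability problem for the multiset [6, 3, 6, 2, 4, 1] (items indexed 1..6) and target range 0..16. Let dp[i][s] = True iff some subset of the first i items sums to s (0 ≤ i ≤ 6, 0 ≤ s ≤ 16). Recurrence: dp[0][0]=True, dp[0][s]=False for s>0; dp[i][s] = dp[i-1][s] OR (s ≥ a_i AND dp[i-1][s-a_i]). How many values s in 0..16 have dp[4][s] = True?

11

i\s   0   1   2   3   4   5   6   7   8   9  10  11  12  13  14  15  16
  0   T   F   F   F   F   F   F   F   F   F   F   F   F   F   F   F   F
  1   T   F   F   F   F   F   T   F   F   F   F   F   F   F   F   F   F
  2   T   F   F   T   F   F   T   F   F   T   F   F   F   F   F   F   F
  3   T   F   F   T   F   F   T   F   F   T   F   F   T   F   F   T   F
  4   T   F   T   T   F   T   T   F   T   T   F   T   T   F   T   T   F
  5   T   F   T   T   T   T   T   T   T   T   T   T   T   T   T   T   T
  6   T   T   T   T   T   T   T   T   T   T   T   T   T   T   T   T   T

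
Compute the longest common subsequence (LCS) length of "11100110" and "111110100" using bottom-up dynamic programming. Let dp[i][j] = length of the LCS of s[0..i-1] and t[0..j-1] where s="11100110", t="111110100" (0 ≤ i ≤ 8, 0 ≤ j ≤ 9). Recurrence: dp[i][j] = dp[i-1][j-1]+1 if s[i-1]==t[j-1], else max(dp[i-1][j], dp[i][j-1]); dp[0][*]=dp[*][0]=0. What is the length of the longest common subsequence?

   ''  1  1  1  1  1  0  1  0  0
''  0  0  0  0  0  0  0  0  0  0
 1  0  1  1  1  1  1  1  1  1  1
 1  0  1  2  2  2  2  2  2  2  2
 1  0  1  2  3  3  3  3  3  3  3
 0  0  1  2  3  3  3  4  4  4  4
 0  0  1  2  3  3  3  4  4  5  5
 1  0  1  2  3  4  4  4  5  5  5
 1  0  1  2  3  4  5  5  5  5  5
 0  0  1  2  3  4  5  6  6  6  6

6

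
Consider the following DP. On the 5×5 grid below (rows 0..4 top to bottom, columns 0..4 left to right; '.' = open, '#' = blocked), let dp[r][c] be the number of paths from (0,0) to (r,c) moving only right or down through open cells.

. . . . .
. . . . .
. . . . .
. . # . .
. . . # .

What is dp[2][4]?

r\c   0   1   2   3   4
  0   1   1   1   1   1
  1   1   2   3   4   5
  2   1   3   6  10  15
  3   1   4   0  10  25
  4   1   5   5   0  25

15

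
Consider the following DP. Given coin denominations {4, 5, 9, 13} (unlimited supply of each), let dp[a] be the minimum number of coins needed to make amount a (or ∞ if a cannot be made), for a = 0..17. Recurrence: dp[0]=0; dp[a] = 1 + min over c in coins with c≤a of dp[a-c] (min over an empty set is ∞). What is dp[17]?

 a  0  1  2  3  4  5  6  7  8  9 10 11 12 13 14 15 16 17
dp  0  -  -  -  1  1  -  -  2  1  2  -  3  1  2  3  4  2
(- denotes ∞ / unreachable)

2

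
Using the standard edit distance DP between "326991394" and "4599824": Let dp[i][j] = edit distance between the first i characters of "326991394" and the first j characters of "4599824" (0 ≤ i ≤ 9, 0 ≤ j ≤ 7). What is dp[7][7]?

6

   ''  4  5  9  9  8  2  4
''  0  1  2  3  4  5  6  7
 3  1  1  2  3  4  5  6  7
 2  2  2  2  3  4  5  5  6
 6  3  3  3  3  4  5  6  6
 9  4  4  4  3  3  4  5  6
 9  5  5  5  4  3  4  5  6
 1  6  6  6  5  4  4  5  6
 3  7  7  7  6  5  5  5  6
 9  8  8  8  7  6  6  6  6
 4  9  8  9  8  7  7  7  6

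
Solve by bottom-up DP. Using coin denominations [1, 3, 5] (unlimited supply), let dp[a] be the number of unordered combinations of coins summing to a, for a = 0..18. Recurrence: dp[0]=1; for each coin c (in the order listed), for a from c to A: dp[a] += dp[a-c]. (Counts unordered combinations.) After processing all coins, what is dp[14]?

11

after  coin     0     1     2     3     4     5     6     7     8     9    10    11    12    13    14    15    16    17    18
          1     1     1     1     1     1     1     1     1     1     1     1     1     1     1     1     1     1     1     1
          3     1     1     1     2     2     2     3     3     3     4     4     4     5     5     5     6     6     6     7
          5     1     1     1     2     2     3     4     4     5     6     7     8     9    10    11    13    14    15    17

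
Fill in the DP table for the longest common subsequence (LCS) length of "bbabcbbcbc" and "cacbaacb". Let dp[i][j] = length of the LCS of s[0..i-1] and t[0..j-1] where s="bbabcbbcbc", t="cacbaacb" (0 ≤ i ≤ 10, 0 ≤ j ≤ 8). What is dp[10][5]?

   ''  c  a  c  b  a  a  c  b
''  0  0  0  0  0  0  0  0  0
 b  0  0  0  0  1  1  1  1  1
 b  0  0  0  0  1  1  1  1  2
 a  0  0  1  1  1  2  2  2  2
 b  0  0  1  1  2  2  2  2  3
 c  0  1  1  2  2  2  2  3  3
 b  0  1  1  2  3  3  3  3  4
 b  0  1  1  2  3  3  3  3  4
 c  0  1  1  2  3  3  3  4  4
 b  0  1  1  2  3  3  3  4  5
 c  0  1  1  2  3  3  3  4  5

3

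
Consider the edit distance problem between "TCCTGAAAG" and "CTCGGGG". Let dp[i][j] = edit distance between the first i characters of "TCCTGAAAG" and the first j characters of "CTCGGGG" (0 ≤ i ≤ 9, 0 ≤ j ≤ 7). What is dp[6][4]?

   ''  C  T  C  G  G  G  G
''  0  1  2  3  4  5  6  7
 T  1  1  1  2  3  4  5  6
 C  2  1  2  1  2  3  4  5
 C  3  2  2  2  2  3  4  5
 T  4  3  2  3  3  3  4  5
 G  5  4  3  3  3  3  3  4
 A  6  5  4  4  4  4  4  4
 A  7  6  5  5  5  5  5  5
 A  8  7  6  6  6  6  6  6
 G  9  8  7  7  6  6  6  6

4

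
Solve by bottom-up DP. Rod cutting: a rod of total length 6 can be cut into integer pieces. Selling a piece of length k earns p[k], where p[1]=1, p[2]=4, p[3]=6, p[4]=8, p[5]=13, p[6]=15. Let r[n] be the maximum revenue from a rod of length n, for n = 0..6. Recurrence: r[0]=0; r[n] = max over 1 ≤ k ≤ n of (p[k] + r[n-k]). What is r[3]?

   n    0    1    2    3    4    5    6
r[n]    0    1    4    6    8   13   15

6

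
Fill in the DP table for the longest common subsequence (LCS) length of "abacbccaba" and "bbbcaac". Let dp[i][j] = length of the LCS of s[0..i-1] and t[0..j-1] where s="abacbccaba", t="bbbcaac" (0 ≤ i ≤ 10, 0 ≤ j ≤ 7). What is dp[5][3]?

2

   ''  b  b  b  c  a  a  c
''  0  0  0  0  0  0  0  0
 a  0  0  0  0  0  1  1  1
 b  0  1  1  1  1  1  1  1
 a  0  1  1  1  1  2  2  2
 c  0  1  1  1  2  2  2  3
 b  0  1  2  2  2  2  2  3
 c  0  1  2  2  3  3  3  3
 c  0  1  2  2  3  3  3  4
 a  0  1  2  2  3  4  4  4
 b  0  1  2  3  3  4  4  4
 a  0  1  2  3  3  4  5  5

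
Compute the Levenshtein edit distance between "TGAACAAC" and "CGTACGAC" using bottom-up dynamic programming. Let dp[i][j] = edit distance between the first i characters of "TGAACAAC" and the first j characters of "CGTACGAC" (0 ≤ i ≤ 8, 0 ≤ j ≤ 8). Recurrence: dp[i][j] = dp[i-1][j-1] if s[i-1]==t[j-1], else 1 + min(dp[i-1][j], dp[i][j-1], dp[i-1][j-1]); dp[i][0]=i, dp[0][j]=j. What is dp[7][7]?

   ''  C  G  T  A  C  G  A  C
''  0  1  2  3  4  5  6  7  8
 T  1  1  2  2  3  4  5  6  7
 G  2  2  1  2  3  4  4  5  6
 A  3  3  2  2  2  3  4  4  5
 A  4  4  3  3  2  3  4  4  5
 C  5  4  4  4  3  2  3  4  4
 A  6  5  5  5  4  3  3  3  4
 A  7  6  6  6  5  4  4  3  4
 C  8  7  7  7  6  5  5  4  3

3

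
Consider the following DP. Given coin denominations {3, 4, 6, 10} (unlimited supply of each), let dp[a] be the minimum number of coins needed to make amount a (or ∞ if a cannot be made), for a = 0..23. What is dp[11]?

 a  0  1  2  3  4  5  6  7  8  9 10 11 12 13 14 15 16 17 18 19 20 21 22 23
dp  0  -  -  1  1  -  1  2  2  2  1  3  2  2  2  3  2  3  3  3  2  4  3  3
(- denotes ∞ / unreachable)

3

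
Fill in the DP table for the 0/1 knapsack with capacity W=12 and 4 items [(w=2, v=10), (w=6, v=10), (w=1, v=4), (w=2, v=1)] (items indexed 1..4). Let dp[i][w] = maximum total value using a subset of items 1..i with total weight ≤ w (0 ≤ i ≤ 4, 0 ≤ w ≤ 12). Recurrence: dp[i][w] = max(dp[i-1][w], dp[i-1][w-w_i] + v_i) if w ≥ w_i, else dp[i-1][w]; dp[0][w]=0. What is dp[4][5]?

i\w   0   1   2   3   4   5   6   7   8   9  10  11  12
  0   0   0   0   0   0   0   0   0   0   0   0   0   0
  1   0   0  10  10  10  10  10  10  10  10  10  10  10
  2   0   0  10  10  10  10  10  10  20  20  20  20  20
  3   0   4  10  14  14  14  14  14  20  24  24  24  24
  4   0   4  10  14  14  15  15  15  20  24  24  25  25

15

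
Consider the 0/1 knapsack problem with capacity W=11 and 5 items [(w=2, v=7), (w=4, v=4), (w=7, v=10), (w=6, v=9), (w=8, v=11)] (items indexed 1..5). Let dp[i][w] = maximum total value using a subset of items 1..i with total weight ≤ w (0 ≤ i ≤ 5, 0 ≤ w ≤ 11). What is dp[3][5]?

7

i\w   0   1   2   3   4   5   6   7   8   9  10  11
  0   0   0   0   0   0   0   0   0   0   0   0   0
  1   0   0   7   7   7   7   7   7   7   7   7   7
  2   0   0   7   7   7   7  11  11  11  11  11  11
  3   0   0   7   7   7   7  11  11  11  17  17  17
  4   0   0   7   7   7   7  11  11  16  17  17  17
  5   0   0   7   7   7   7  11  11  16  17  18  18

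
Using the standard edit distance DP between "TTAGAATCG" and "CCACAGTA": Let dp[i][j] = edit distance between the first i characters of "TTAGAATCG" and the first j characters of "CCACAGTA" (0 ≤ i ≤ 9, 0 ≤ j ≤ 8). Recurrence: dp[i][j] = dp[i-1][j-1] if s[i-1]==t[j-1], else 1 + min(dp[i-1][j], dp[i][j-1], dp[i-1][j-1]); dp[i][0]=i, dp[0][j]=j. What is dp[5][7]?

   ''  C  C  A  C  A  G  T  A
''  0  1  2  3  4  5  6  7  8
 T  1  1  2  3  4  5  6  6  7
 T  2  2  2  3  4  5  6  6  7
 A  3  3  3  2  3  4  5  6  6
 G  4  4  4  3  3  4  4  5  6
 A  5  5  5  4  4  3  4  5  5
 A  6  6  6  5  5  4  4  5  5
 T  7  7  7  6  6  5  5  4  5
 C  8  7  7  7  6  6  6  5  5
 G  9  8  8  8  7  7  6  6  6

5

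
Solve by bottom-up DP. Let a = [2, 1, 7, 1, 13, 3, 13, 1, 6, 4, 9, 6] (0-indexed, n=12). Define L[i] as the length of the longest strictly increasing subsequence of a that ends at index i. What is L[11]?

4

   i    0    1    2    3    4    5    6    7    8    9   10   11
a[i]    2    1    7    1   13    3   13    1    6    4    9    6
L[i]    1    1    2    1    3    2    3    1    3    3    4    4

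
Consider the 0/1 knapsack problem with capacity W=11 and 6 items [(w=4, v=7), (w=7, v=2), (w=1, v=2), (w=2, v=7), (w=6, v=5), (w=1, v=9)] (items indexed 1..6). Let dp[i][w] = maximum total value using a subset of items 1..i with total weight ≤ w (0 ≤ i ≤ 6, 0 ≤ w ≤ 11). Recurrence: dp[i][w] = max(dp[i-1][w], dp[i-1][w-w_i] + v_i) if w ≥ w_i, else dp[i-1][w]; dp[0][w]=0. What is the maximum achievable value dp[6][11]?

25

i\w   0   1   2   3   4   5   6   7   8   9  10  11
  0   0   0   0   0   0   0   0   0   0   0   0   0
  1   0   0   0   0   7   7   7   7   7   7   7   7
  2   0   0   0   0   7   7   7   7   7   7   7   9
  3   0   2   2   2   7   9   9   9   9   9   9   9
  4   0   2   7   9   9   9  14  16  16  16  16  16
  5   0   2   7   9   9   9  14  16  16  16  16  16
  6   0   9  11  16  18  18  18  23  25  25  25  25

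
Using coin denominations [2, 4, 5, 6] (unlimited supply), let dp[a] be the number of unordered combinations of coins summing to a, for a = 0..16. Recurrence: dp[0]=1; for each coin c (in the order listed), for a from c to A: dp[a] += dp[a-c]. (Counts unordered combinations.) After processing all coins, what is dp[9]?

after  coin     0     1     2     3     4     5     6     7     8     9    10    11    12    13    14    15    16
          2     1     0     1     0     1     0     1     0     1     0     1     0     1     0     1     0     1
          4     1     0     1     0     2     0     2     0     3     0     3     0     4     0     4     0     5
          5     1     0     1     0     2     1     2     1     3     2     4     2     5     3     6     4     7
          6     1     0     1     0     2     1     3     1     4     2     6     3     8     4    10     6    13

2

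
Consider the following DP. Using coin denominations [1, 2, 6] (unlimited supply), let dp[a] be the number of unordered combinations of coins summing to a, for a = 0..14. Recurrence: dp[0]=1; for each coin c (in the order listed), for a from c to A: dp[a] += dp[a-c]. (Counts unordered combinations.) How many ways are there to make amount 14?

15

after  coin     0     1     2     3     4     5     6     7     8     9    10    11    12    13    14
          1     1     1     1     1     1     1     1     1     1     1     1     1     1     1     1
          2     1     1     2     2     3     3     4     4     5     5     6     6     7     7     8
          6     1     1     2     2     3     3     5     5     7     7     9     9    12    12    15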